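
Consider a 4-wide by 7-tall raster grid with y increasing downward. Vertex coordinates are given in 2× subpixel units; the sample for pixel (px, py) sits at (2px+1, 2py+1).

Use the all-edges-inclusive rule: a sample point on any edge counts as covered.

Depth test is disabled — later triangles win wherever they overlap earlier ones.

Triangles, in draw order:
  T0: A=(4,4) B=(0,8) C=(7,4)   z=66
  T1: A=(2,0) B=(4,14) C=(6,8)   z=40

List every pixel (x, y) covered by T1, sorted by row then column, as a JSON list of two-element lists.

T0:
  2·area = 12  (B↔C swapped to make it positive)
  edge (4, 4)→(7, 4): d=(3,0) inclusive
  edge (7, 4)→(0, 8): d=(-7,4) inclusive
  edge (0, 8)→(4, 4): d=(4,-4) inclusive
    (3,0)@(7, 1): e=[-9,21,0] → ·  [on edge]
    (2,1)@(5, 3): e=[-3,15,0] → ·  [on edge]
    (1,2)@(3, 5): e=[3,9,0] → #  [on edge]
    (2,2)@(5, 5): e=[3,1,8] → #
    (3,2)@(7, 5): e=[3,-7,16] → ·
    (0,3)@(1, 7): e=[9,3,0] → #  [on edge]
    (1,3)@(3, 7): e=[9,-5,8] → ·
    (2,3)@(5, 7): e=[9,-13,16] → ·
    (0,4)@(1, 9): e=[15,-11,8] → ·
  covered (3 px):
    · · · ·
    · · · ·
    · # # ·
    # · · ·
    · · · ·
    · · · ·
    · · · ·
T1:
  2·area = 40  (B↔C swapped to make it positive)
  edge (2, 0)→(6, 8): d=(4,8) inclusive
  edge (6, 8)→(4, 14): d=(-2,6) inclusive
  edge (4, 14)→(2, 0): d=(-2,-14) inclusive
    (1,1)@(3, 3): e=[4,28,8] → #
    (2,1)@(5, 3): e=[-12,16,36] → ·
    (1,2)@(3, 5): e=[12,24,4] → #
    (2,2)@(5, 5): e=[-4,12,32] → ·
    (3,2)@(7, 5): e=[-20,0,60] → ·  [on edge]
    (1,3)@(3, 7): e=[20,20,0] → #  [on edge]
    (2,3)@(5, 7): e=[4,8,28] → #
    (3,3)@(7, 7): e=[-12,-4,56] → ·
    (1,4)@(3, 9): e=[28,16,-4] → ·
    (2,4)@(5, 9): e=[12,4,24] → #
    (3,4)@(7, 9): e=[-4,-8,52] → ·
    (2,5)@(5, 11): e=[20,0,20] → #  [on edge]
  covered (6 px):
    · · · ·
    · # · ·
    · # · ·
    · # # ·
    · · # ·
    · · # ·
    · · · ·

Answer: [[1,1],[1,2],[1,3],[2,3],[2,4],[2,5]]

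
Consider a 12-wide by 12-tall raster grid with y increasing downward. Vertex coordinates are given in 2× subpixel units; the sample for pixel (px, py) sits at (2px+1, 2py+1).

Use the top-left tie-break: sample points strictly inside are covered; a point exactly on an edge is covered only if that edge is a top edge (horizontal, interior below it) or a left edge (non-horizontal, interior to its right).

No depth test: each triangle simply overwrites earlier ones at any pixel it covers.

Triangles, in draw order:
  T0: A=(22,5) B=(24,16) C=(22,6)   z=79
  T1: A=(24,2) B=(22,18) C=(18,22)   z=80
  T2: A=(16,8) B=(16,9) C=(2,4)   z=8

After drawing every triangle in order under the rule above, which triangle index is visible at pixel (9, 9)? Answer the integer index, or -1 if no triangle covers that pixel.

T0:
  2·area = 2
  edge (22, 5)→(24, 16): d=(2,11) right/bottom  bias=-1
  edge (24, 16)→(22, 6): d=(-2,-10) top-left  bias=+0
  edge (22, 6)→(22, 5): d=(0,-1) top-left  bias=+0
    (10,0)@(21, 1): e=[3,0,-1] → ·  [on edge]
    (11,5)@(23, 11): e=[1,0,1] → █  [on edge]
    (11,6)@(23, 13): e=[5,-4,1] → ·
  covered (1 px):
    · · · · · · · · · · · ·
    · · · · · · · · · · · ·
    · · · · · · · · · · · ·
    · · · · · · · · · · · ·
    · · · · · · · · · · · ·
    · · · · · · · · · · · █
    · · · · · · · · · · · ·
    · · · · · · · · · · · ·
    · · · · · · · · · · · ·
    · · · · · · · · · · · ·
    · · · · · · · · · · · ·
    · · · · · · · · · · · ·
T1:
  2·area = 56
  edge (24, 2)→(22, 18): d=(-2,16) right/bottom  bias=-1
  edge (22, 18)→(18, 22): d=(-4,4) right/bottom  bias=-1
  edge (18, 22)→(24, 2): d=(6,-20) top-left  bias=+0
    (11,3)@(23, 7): e=[6,40,10] → █
    (11,4)@(23, 9): e=[2,32,22] → █
    (11,5)@(23, 11): e=[-2,24,34] → ·
    (10,6)@(21, 13): e=[26,24,6] → █
    (11,6)@(23, 13): e=[-6,16,46] → ·
    (10,7)@(21, 15): e=[22,16,18] → █
    (11,7)@(23, 15): e=[-10,8,58] → ·
    (10,8)@(21, 17): e=[18,8,30] → █
    (11,8)@(23, 17): e=[-14,0,70] → ·  [on edge]
    (9,9)@(19, 19): e=[46,8,2] → █
    (10,9)@(21, 19): e=[14,0,42] → ·  [on edge]
    (9,10)@(19, 21): e=[42,0,14] → ·  [on edge]
    (8,11)@(17, 23): e=[70,0,-14] → ·  [on edge]
  covered (6 px):
    · · · · · · · · · · · ·
    · · · · · · · · · · · ·
    · · · · · · · · · · · ·
    · · · · · · · · · · · █
    · · · · · · · · · · · █
    · · · · · · · · · · · ·
    · · · · · · · · · · █ ·
    · · · · · · · · · · █ ·
    · · · · · · · · · · █ ·
    · · · · · · · · · █ · ·
    · · · · · · · · · · · ·
    · · · · · · · · · · · ·
T2:
  2·area = 14
  edge (16, 8)→(16, 9): d=(0,1) right/bottom  bias=-1
  edge (16, 9)→(2, 4): d=(-14,-5) top-left  bias=+0
  edge (2, 4)→(16, 8): d=(14,4) right/bottom  bias=-1
    (2,2)@(5, 5): e=[11,1,2] → █
    (3,2)@(7, 5): e=[9,11,-6] → ·
    (2,3)@(5, 7): e=[11,-27,30] → ·
    (5,3)@(11, 7): e=[5,3,6] → █
    (6,3)@(13, 7): e=[3,13,-2] → ·
    (5,4)@(11, 9): e=[5,-25,34] → ·
  covered (2 px):
    · · · · · · · · · · · ·
    · · · · · · · · · · · ·
    · · █ · · · · · · · · ·
    · · · · · █ · · · · · ·
    · · · · · · · · · · · ·
    · · · · · · · · · · · ·
    · · · · · · · · · · · ·
    · · · · · · · · · · · ·
    · · · · · · · · · · · ·
    · · · · · · · · · · · ·
    · · · · · · · · · · · ·
    · · · · · · · · · · · ·

Z-buffer (winner per pixel, '.' = empty):
  . . . . . . . . . . . .
  . . . . . . . . . . . .
  . . 2 . . . . . . . . .
  . . . . . 2 . . . . . 1
  . . . . . . . . . . . 1
  . . . . . . . . . . . 0
  . . . . . . . . . . 1 .
  . . . . . . . . . . 1 .
  . . . . . . . . . . 1 .
  . . . . . . . . . 1 . .
  . . . . . . . . . . . .
  . . . . . . . . . . . .

Result: 1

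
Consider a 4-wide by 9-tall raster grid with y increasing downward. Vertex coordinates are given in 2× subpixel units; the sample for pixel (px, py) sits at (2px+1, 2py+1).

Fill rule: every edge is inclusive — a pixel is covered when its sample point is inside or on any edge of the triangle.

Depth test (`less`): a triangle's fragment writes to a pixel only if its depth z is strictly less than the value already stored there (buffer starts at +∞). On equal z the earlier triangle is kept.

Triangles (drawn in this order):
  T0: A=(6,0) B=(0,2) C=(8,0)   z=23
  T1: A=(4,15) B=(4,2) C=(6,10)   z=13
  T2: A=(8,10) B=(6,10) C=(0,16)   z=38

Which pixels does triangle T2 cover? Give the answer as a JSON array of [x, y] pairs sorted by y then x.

T0:
  2·area = 4  (B↔C swapped to make it positive)
  edge (6, 0)→(8, 0): d=(2,0) inclusive
  edge (8, 0)→(0, 2): d=(-8,2) inclusive
  edge (0, 2)→(6, 0): d=(6,-2) inclusive
    (1,0)@(3, 1): e=[2,2,0] → #  [on edge]
    (2,0)@(5, 1): e=[2,-2,4] → ·
    (1,1)@(3, 3): e=[6,-14,12] → ·
  covered (1 px):
    · # · ·
    · · · ·
    · · · ·
    · · · ·
    · · · ·
    · · · ·
    · · · ·
    · · · ·
    · · · ·
T1:
  2·area = 26
  edge (4, 15)→(4, 2): d=(0,-13) inclusive
  edge (4, 2)→(6, 10): d=(2,8) inclusive
  edge (6, 10)→(4, 15): d=(-2,5) inclusive
    (2,3)@(5, 7): e=[13,2,11] → #
    (3,3)@(7, 7): e=[39,-14,1] → ·
    (2,4)@(5, 9): e=[13,6,7] → #
    (3,4)@(7, 9): e=[39,-10,-3] → ·
    (2,5)@(5, 11): e=[13,10,3] → #
    (3,5)@(7, 11): e=[39,-6,-7] → ·
    (2,6)@(5, 13): e=[13,14,-1] → ·
  covered (3 px):
    · · · ·
    · · · ·
    · · · ·
    · · # ·
    · · # ·
    · · # ·
    · · · ·
    · · · ·
    · · · ·
T2:
  2·area = 12  (B↔C swapped to make it positive)
  edge (8, 10)→(0, 16): d=(-8,6) inclusive
  edge (0, 16)→(6, 10): d=(6,-6) inclusive
  edge (6, 10)→(8, 10): d=(2,0) inclusive
    (3,4)@(7, 9): e=[14,0,-2] → ·  [on edge]
    (2,5)@(5, 11): e=[10,0,2] → #  [on edge]
    (3,5)@(7, 11): e=[-2,12,2] → ·
    (1,6)@(3, 13): e=[6,0,6] → #  [on edge]
    (2,6)@(5, 13): e=[-6,12,6] → ·
    (0,7)@(1, 15): e=[2,0,10] → #  [on edge]
    (1,7)@(3, 15): e=[-10,12,10] → ·
    (0,8)@(1, 17): e=[-14,12,14] → ·
  covered (3 px):
    · · · ·
    · · · ·
    · · · ·
    · · · ·
    · · · ·
    · · # ·
    · # · ·
    # · · ·
    · · · ·

Final: [[2,5],[1,6],[0,7]]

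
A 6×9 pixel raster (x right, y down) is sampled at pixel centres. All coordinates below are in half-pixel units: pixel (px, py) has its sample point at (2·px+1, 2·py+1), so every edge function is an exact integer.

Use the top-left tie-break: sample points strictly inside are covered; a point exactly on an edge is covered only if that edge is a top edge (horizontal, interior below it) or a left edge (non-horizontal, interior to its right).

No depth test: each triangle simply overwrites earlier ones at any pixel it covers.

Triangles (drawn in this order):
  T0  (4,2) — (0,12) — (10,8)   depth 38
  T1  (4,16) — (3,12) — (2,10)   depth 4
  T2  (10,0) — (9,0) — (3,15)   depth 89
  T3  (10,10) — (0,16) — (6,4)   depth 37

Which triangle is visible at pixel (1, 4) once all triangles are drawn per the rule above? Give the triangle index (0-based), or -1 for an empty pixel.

T0:
  2·area = 84  (B↔C swapped to make it positive)
  edge (4, 2)→(10, 8): d=(6,6) right/bottom  bias=-1
  edge (10, 8)→(0, 12): d=(-10,4) right/bottom  bias=-1
  edge (0, 12)→(4, 2): d=(4,-10) top-left  bias=+0
    (1,0)@(3, 1): e=[0,98,-14] → .  [on edge]
    (2,1)@(5, 3): e=[0,70,14] → .  [on edge]
    (1,2)@(3, 5): e=[24,58,2] → X
    (2,2)@(5, 5): e=[12,50,22] → X
    (3,2)@(7, 5): e=[0,42,42] → .  [on edge]
    (1,3)@(3, 7): e=[36,38,10] → X
    (3,3)@(7, 7): e=[12,22,50] → X
    (4,3)@(9, 7): e=[0,14,70] → .  [on edge]
    (1,4)@(3, 9): e=[48,18,18] → X
    (4,4)@(9, 9): e=[12,-6,78] → .
    (5,4)@(11, 9): e=[0,-14,98] → .  [on edge]
    (0,5)@(1, 11): e=[72,6,6] → X
  covered (9 px):
    . . . . . .
    . . . . . .
    . X X . . .
    . X X X . .
    . X X X . .
    X . . . . .
    . . . . . .
    . . . . . .
    . . . . . .
T1:
  2·area = 2  (B↔C swapped to make it positive)
  edge (4, 16)→(2, 10): d=(-2,-6) top-left  bias=+0
  edge (2, 10)→(3, 12): d=(1,2) right/bottom  bias=-1
  edge (3, 12)→(4, 16): d=(1,4) right/bottom  bias=-1
    (0,3)@(1, 7): e=[0,-1,3] → .  [on edge]
    (1,6)@(3, 13): e=[0,1,1] → X  [on edge]
    (2,6)@(5, 13): e=[12,-3,-7] → .
    (1,7)@(3, 15): e=[-4,3,3] → .
  covered (1 px):
    . . . . . .
    . . . . . .
    . . . . . .
    . . . . . .
    . . . . . .
    . . . . . .
    . X . . . .
    . . . . . .
    . . . . . .
T2:
  2·area = 15  (B↔C swapped to make it positive)
  edge (10, 0)→(3, 15): d=(-7,15) right/bottom  bias=-1
  edge (3, 15)→(9, 0): d=(6,-15) top-left  bias=+0
  edge (9, 0)→(10, 0): d=(1,0) top-left  bias=+0
    (4,0)@(9, 1): e=[8,6,1] → X
    (5,0)@(11, 1): e=[-22,36,1] → .
    (4,1)@(9, 3): e=[-6,18,3] → .
    (3,2)@(7, 5): e=[10,0,5] → X  [on edge]
    (4,2)@(9, 5): e=[-20,30,5] → .
    (3,3)@(7, 7): e=[-4,12,7] → .
    (1,7)@(3, 15): e=[0,0,15] → .  [on edge]
  covered (2 px):
    . . . . X .
    . . . . . .
    . . . X . .
    . . . . . .
    . . . . . .
    . . . . . .
    . . . . . .
    . . . . . .
    . . . . . .
T3:
  2·area = 84
  edge (10, 10)→(0, 16): d=(-10,6) right/bottom  bias=-1
  edge (0, 16)→(6, 4): d=(6,-12) top-left  bias=+0
  edge (6, 4)→(10, 10): d=(4,6) right/bottom  bias=-1
    (2,3)@(5, 7): e=[60,6,18] → X
    (3,3)@(7, 7): e=[48,30,6] → X
    (4,3)@(9, 7): e=[36,54,-6] → .
    (2,4)@(5, 9): e=[40,18,26] → X
    (4,4)@(9, 9): e=[16,66,2] → X
    (5,4)@(11, 9): e=[4,90,-10] → .
    (1,5)@(3, 11): e=[32,6,46] → X
    (4,5)@(9, 11): e=[-4,78,10] → .
    (1,6)@(3, 13): e=[12,18,54] → X
    (2,6)@(5, 13): e=[0,42,42] → .  [on edge]
    (3,6)@(7, 13): e=[-12,66,30] → .
    (0,7)@(1, 15): e=[4,6,74] → X
  covered (10 px):
    . . . . . .
    . . . . . .
    . . . . . .
    . . X X . .
    . . X X X .
    . X X X . .
    . X . . . .
    X . . . . .
    . . . . . .

Z-buffer (winner per pixel, '.' = empty):
  . . . . 2 .
  . . . . . .
  . 0 0 2 . .
  . 0 3 3 . .
  . 0 3 3 3 .
  0 3 3 3 . .
  . 3 . . . .
  3 . . . . .
  . . . . . .

Result: 0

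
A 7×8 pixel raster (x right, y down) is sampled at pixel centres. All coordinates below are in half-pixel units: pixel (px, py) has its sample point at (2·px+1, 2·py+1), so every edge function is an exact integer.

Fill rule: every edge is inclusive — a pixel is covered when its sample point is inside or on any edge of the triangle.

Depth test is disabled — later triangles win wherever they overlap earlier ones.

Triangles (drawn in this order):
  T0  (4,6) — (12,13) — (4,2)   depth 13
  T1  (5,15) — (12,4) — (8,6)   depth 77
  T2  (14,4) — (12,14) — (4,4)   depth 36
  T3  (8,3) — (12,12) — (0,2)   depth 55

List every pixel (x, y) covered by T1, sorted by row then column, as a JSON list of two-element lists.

T0:
  2·area = 32  (B↔C swapped to make it positive)
  edge (4, 6)→(4, 2): d=(0,-4) inclusive
  edge (4, 2)→(12, 13): d=(8,11) inclusive
  edge (12, 13)→(4, 6): d=(-8,-7) inclusive
    (2,2)@(5, 5): e=[4,13,15] → █
    (3,2)@(7, 5): e=[12,-9,29] → ·
    (2,3)@(5, 7): e=[4,29,-1] → ·
    (3,3)@(7, 7): e=[12,7,13] → █
    (4,3)@(9, 7): e=[20,-15,27] → ·
    (3,4)@(7, 9): e=[12,23,-3] → ·
    (4,4)@(9, 9): e=[20,1,11] → █
    (5,4)@(11, 9): e=[28,-21,25] → ·
    (4,5)@(9, 11): e=[20,17,-5] → ·
  covered (3 px):
    · · · · · · ·
    · · · · · · ·
    · · █ · · · ·
    · · · █ · · ·
    · · · · █ · ·
    · · · · · · ·
    · · · · · · ·
    · · · · · · ·
T1:
  2·area = 30  (B↔C swapped to make it positive)
  edge (5, 15)→(8, 6): d=(3,-9) inclusive
  edge (8, 6)→(12, 4): d=(4,-2) inclusive
  edge (12, 4)→(5, 15): d=(-7,11) inclusive
    (4,1)@(9, 3): e=[0,-10,40] → ·  [on edge]
    (5,2)@(11, 5): e=[24,2,4] → █
    (6,2)@(13, 5): e=[42,6,-18] → ·
    (4,3)@(9, 7): e=[12,6,12] → █
    (5,3)@(11, 7): e=[30,10,-10] → ·
    (3,4)@(7, 9): e=[0,10,20] → █  [on edge]
    (4,4)@(9, 9): e=[18,14,-2] → ·
    (3,5)@(7, 11): e=[6,18,6] → █
    (4,5)@(9, 11): e=[24,22,-16] → ·
    (3,6)@(7, 13): e=[12,26,-8] → ·
    (2,7)@(5, 15): e=[0,30,0] → █  [on edge]
    (3,7)@(7, 15): e=[18,34,-22] → ·
  covered (5 px):
    · · · · · · ·
    · · · · · · ·
    · · · · · █ ·
    · · · · █ · ·
    · · · █ · · ·
    · · · █ · · ·
    · · · · · · ·
    · · █ · · · ·
T2:
  2·area = 100
  edge (14, 4)→(12, 14): d=(-2,10) inclusive
  edge (12, 14)→(4, 4): d=(-8,-10) inclusive
  edge (4, 4)→(14, 4): d=(10,0) inclusive
    (2,2)@(5, 5): e=[88,2,10] → █
    (3,2)@(7, 5): e=[68,22,10] → █
    (4,2)@(9, 5): e=[48,42,10] → █
    (5,2)@(11, 5): e=[28,62,10] → █
    (6,2)@(13, 5): e=[8,82,10] → █
    (2,3)@(5, 7): e=[84,-14,30] → ·
    (3,3)@(7, 7): e=[64,6,30] → █
    (3,4)@(7, 9): e=[60,-10,50] → ·
    (4,4)@(9, 9): e=[40,10,50] → █
    (6,4)@(13, 9): e=[0,50,50] → █  [on edge]
    (4,5)@(9, 11): e=[36,-6,70] → ·
    (5,5)@(11, 11): e=[16,14,70] → █
  covered (13 px):
    · · · · · · ·
    · · · · · · ·
    · · █ █ █ █ █
    · · · █ █ █ █
    · · · · █ █ █
    · · · · · █ ·
    · · · · · · ·
    · · · · · · ·
T3:
  2·area = 68
  edge (8, 3)→(12, 12): d=(4,9) inclusive
  edge (12, 12)→(0, 2): d=(-12,-10) inclusive
  edge (0, 2)→(8, 3): d=(8,1) inclusive
    (1,1)@(3, 3): e=[45,18,5] → █
    (2,1)@(5, 3): e=[27,38,3] → █
    (3,1)@(7, 3): e=[9,58,1] → █
    (4,1)@(9, 3): e=[-9,78,-1] → ·
    (1,2)@(3, 5): e=[53,-6,21] → ·
    (2,2)@(5, 5): e=[35,14,19] → █
    (4,2)@(9, 5): e=[-1,54,15] → ·
    (2,3)@(5, 7): e=[43,-10,35] → ·
    (3,3)@(7, 7): e=[25,10,33] → █
    (4,3)@(9, 7): e=[7,30,31] → █
    (5,3)@(11, 7): e=[-11,50,29] → ·
    (3,4)@(7, 9): e=[33,-14,49] → ·
  covered (9 px):
    · · · · · · ·
    · █ █ █ · · ·
    · · █ █ · · ·
    · · · █ █ · ·
    · · · · █ · ·
    · · · · · █ ·
    · · · · · · ·
    · · · · · · ·

Result: [[5,2],[4,3],[3,4],[3,5],[2,7]]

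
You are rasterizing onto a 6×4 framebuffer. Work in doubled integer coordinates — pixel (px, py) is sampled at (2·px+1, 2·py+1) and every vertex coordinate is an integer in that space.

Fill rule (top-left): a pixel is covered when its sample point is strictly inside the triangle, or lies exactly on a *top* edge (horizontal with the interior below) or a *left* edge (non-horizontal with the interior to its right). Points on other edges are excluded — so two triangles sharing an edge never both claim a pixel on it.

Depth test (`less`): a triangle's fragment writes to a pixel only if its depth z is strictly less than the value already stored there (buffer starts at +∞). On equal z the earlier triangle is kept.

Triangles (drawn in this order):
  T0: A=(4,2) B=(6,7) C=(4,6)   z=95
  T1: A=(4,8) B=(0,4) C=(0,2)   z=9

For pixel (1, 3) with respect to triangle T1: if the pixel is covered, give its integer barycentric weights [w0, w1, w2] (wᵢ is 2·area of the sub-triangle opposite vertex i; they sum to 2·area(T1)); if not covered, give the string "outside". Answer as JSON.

T0:
  2·area = 8
  edge (4, 2)→(6, 7): d=(2,5) right/bottom  bias=-1
  edge (6, 7)→(4, 6): d=(-2,-1) top-left  bias=+0
  edge (4, 6)→(4, 2): d=(0,-4) top-left  bias=+0
    (2,2)@(5, 5): e=[1,3,4] → X
    (3,2)@(7, 5): e=[-9,5,12] → .
    (2,3)@(5, 7): e=[5,-1,4] → .
  covered (1 px):
    . . . . . .
    . . . . . .
    . . X . . .
    . . . . . .
T1:
  2·area = 8
  edge (4, 8)→(0, 4): d=(-4,-4) top-left  bias=+0
  edge (0, 4)→(0, 2): d=(0,-2) top-left  bias=+0
  edge (0, 2)→(4, 8): d=(4,6) right/bottom  bias=-1
    (0,2)@(1, 5): e=[0,2,6] → X  [on edge]
    (1,2)@(3, 5): e=[8,6,-6] → .
    (0,3)@(1, 7): e=[-8,2,14] → .
    (1,3)@(3, 7): e=[0,6,2] → X  [on edge]
    (2,3)@(5, 7): e=[8,10,-10] → .
  covered (2 px):
    . . . . . .
    . . . . . .
    X . . . . .
    . X . . . .

Result: [6,2,0]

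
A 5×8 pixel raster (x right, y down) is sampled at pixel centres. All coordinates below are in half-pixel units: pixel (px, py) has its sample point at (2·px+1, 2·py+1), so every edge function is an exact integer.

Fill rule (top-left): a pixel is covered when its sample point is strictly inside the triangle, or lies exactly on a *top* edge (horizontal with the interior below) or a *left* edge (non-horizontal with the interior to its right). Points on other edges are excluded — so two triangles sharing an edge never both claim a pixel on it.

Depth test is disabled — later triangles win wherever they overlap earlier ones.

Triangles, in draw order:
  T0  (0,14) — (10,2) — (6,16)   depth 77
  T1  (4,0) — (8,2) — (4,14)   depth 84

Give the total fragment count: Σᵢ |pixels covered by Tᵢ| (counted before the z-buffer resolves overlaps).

T0:
  2·area = 92
  edge (0, 14)→(10, 2): d=(10,-12) top-left  bias=+0
  edge (10, 2)→(6, 16): d=(-4,14) right/bottom  bias=-1
  edge (6, 16)→(0, 14): d=(-6,-2) top-left  bias=+0
    (4,2)@(9, 5): e=[18,2,72] → █
    (3,3)@(7, 7): e=[14,22,56] → █
    (4,3)@(9, 7): e=[38,-6,60] → ·
    (2,4)@(5, 9): e=[10,42,40] → █
    (4,4)@(9, 9): e=[58,-14,48] → ·
    (1,5)@(3, 11): e=[6,62,24] → █
    (4,5)@(9, 11): e=[78,-22,36] → ·
    (0,6)@(1, 13): e=[2,82,8] → █
    (3,6)@(7, 13): e=[74,-2,20] → ·
    (0,7)@(1, 15): e=[22,74,-4] → ·
    (1,7)@(3, 15): e=[46,46,0] → █  [on edge]
    (3,7)@(7, 15): e=[94,-10,8] → ·
  covered (12 px):
    · · · · ·
    · · · · ·
    · · · · █
    · · · █ ·
    · · █ █ ·
    · █ █ █ ·
    █ █ █ · ·
    · █ █ · ·
T1:
  2·area = 56
  edge (4, 0)→(8, 2): d=(4,2) right/bottom  bias=-1
  edge (8, 2)→(4, 14): d=(-4,12) right/bottom  bias=-1
  edge (4, 14)→(4, 0): d=(0,-14) top-left  bias=+0
    (2,0)@(5, 1): e=[2,40,14] → █
    (3,0)@(7, 1): e=[-2,16,42] → ·
    (2,1)@(5, 3): e=[10,32,14] → █
    (3,1)@(7, 3): e=[6,8,42] → █
    (4,1)@(9, 3): e=[2,-16,70] → ·
    (2,2)@(5, 5): e=[18,24,14] → █
    (3,2)@(7, 5): e=[14,0,42] → ·  [on edge]
    (2,3)@(5, 7): e=[26,16,14] → █
    (3,3)@(7, 7): e=[22,-8,42] → ·
    (2,4)@(5, 9): e=[34,8,14] → █
    (3,4)@(7, 9): e=[30,-16,42] → ·
    (2,5)@(5, 11): e=[42,0,14] → ·  [on edge]
  covered (6 px):
    · · █ · ·
    · · █ █ ·
    · · █ · ·
    · · █ · ·
    · · █ · ·
    · · · · ·
    · · · · ·
    · · · · ·

Final: 18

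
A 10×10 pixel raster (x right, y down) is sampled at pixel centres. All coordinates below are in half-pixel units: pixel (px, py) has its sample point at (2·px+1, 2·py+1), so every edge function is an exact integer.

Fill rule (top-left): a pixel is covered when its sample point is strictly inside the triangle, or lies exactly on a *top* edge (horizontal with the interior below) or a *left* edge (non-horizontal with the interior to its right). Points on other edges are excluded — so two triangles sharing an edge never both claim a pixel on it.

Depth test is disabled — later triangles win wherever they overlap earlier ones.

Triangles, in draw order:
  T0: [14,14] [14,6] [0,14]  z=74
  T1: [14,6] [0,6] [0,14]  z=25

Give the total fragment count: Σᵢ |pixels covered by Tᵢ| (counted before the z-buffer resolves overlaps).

T0:
  2·area = 112  (B↔C swapped to make it positive)
  edge (14, 14)→(0, 14): d=(-14,0) right/bottom  bias=-1
  edge (0, 14)→(14, 6): d=(14,-8) top-left  bias=+0
  edge (14, 6)→(14, 14): d=(0,8) right/bottom  bias=-1
    (6,3)@(13, 7): e=[98,6,8] → █
    (7,3)@(15, 7): e=[98,22,-8] → ·
    (4,4)@(9, 9): e=[70,2,40] → █
    (5,4)@(11, 9): e=[70,18,24] → █
    (7,4)@(15, 9): e=[70,50,-8] → ·
    (3,5)@(7, 11): e=[42,14,56] → █
    (7,5)@(15, 11): e=[42,78,-8] → ·
    (1,6)@(3, 13): e=[14,10,88] → █
    (2,6)@(5, 13): e=[14,26,72] → █
    (7,6)@(15, 13): e=[14,106,-8] → ·
    (1,7)@(3, 15): e=[-14,38,88] → ·
    (2,7)@(5, 15): e=[-14,54,72] → ·
  covered (14 px):
    · · · · · · · · · ·
    · · · · · · · · · ·
    · · · · · · · · · ·
    · · · · · · █ · · ·
    · · · · █ █ █ · · ·
    · · · █ █ █ █ · · ·
    · █ █ █ █ █ █ · · ·
    · · · · · · · · · ·
    · · · · · · · · · ·
    · · · · · · · · · ·
T1:
  2·area = 112  (B↔C swapped to make it positive)
  edge (14, 6)→(0, 14): d=(-14,8) right/bottom  bias=-1
  edge (0, 14)→(0, 6): d=(0,-8) top-left  bias=+0
  edge (0, 6)→(14, 6): d=(14,0) top-left  bias=+0
    (0,3)@(1, 7): e=[90,8,14] → █
    (1,3)@(3, 7): e=[74,24,14] → █
    (2,3)@(5, 7): e=[58,40,14] → █
    (3,3)@(7, 7): e=[42,56,14] → █
    (4,3)@(9, 7): e=[26,72,14] → █
    (5,3)@(11, 7): e=[10,88,14] → █
    (6,3)@(13, 7): e=[-6,104,14] → ·
    (0,4)@(1, 9): e=[62,8,42] → █
    (4,4)@(9, 9): e=[-2,72,42] → ·
    (5,4)@(11, 9): e=[-18,88,42] → ·
    (0,5)@(1, 11): e=[34,8,70] → █
    (3,5)@(7, 11): e=[-14,56,70] → ·
  covered (14 px):
    · · · · · · · · · ·
    · · · · · · · · · ·
    · · · · · · · · · ·
    █ █ █ █ █ █ · · · ·
    █ █ █ █ · · · · · ·
    █ █ █ · · · · · · ·
    █ · · · · · · · · ·
    · · · · · · · · · ·
    · · · · · · · · · ·
    · · · · · · · · · ·

Final: 28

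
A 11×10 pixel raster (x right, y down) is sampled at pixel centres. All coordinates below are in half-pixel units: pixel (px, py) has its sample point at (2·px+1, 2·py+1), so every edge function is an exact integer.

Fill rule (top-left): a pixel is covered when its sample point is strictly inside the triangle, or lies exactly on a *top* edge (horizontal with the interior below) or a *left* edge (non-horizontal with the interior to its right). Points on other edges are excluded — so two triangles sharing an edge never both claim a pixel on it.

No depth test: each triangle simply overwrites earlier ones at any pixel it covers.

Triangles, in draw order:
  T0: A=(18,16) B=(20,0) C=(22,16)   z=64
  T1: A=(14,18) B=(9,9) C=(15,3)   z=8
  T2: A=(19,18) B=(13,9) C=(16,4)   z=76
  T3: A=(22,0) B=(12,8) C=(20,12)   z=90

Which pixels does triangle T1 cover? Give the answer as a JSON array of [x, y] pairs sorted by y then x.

T0:
  2·area = 64
  edge (18, 16)→(20, 0): d=(2,-16) top-left  bias=+0
  edge (20, 0)→(22, 16): d=(2,16) right/bottom  bias=-1
  edge (22, 16)→(18, 16): d=(-4,0) right/bottom  bias=-1
    (9,4)@(19, 9): e=[2,34,28] → X
    (10,4)@(21, 9): e=[34,2,28] → X
    (9,5)@(19, 11): e=[6,38,20] → X
    (9,6)@(19, 13): e=[10,42,12] → X
    (9,7)@(19, 15): e=[14,46,4] → X
    (9,8)@(19, 17): e=[18,50,-4] → .
    (10,8)@(21, 17): e=[50,18,-4] → .
  covered (8 px):
    . . . . . . . . . . .
    . . . . . . . . . . .
    . . . . . . . . . . .
    . . . . . . . . . . .
    . . . . . . . . . X X
    . . . . . . . . . X X
    . . . . . . . . . X X
    . . . . . . . . . X X
    . . . . . . . . . . .
    . . . . . . . . . . .
T1:
  2·area = 84
  edge (14, 18)→(9, 9): d=(-5,-9) top-left  bias=+0
  edge (9, 9)→(15, 3): d=(6,-6) top-left  bias=+0
  edge (15, 3)→(14, 18): d=(-1,15) right/bottom  bias=-1
    (8,0)@(17, 1): e=[112,0,-28] → .  [on edge]
    (7,1)@(15, 3): e=[84,0,0] → .  [on edge]
    (6,2)@(13, 5): e=[56,0,28] → X  [on edge]
    (7,2)@(15, 5): e=[74,12,-2] → .
    (5,3)@(11, 7): e=[28,0,56] → X  [on edge]
    (7,3)@(15, 7): e=[64,24,-4] → .
    (4,4)@(9, 9): e=[0,0,84] → X  [on edge]
    (7,4)@(15, 9): e=[54,36,-6] → .
    (3,5)@(7, 11): e=[-28,0,112] → .  [on edge]
    (4,5)@(9, 11): e=[-10,12,82] → .
    (5,5)@(11, 11): e=[8,24,52] → X
    (7,5)@(15, 11): e=[44,48,-8] → .
    (2,6)@(5, 13): e=[-56,0,140] → .  [on edge]
    (1,7)@(3, 15): e=[-84,0,168] → .  [on edge]
    (0,8)@(1, 17): e=[-112,0,196] → .  [on edge]
  covered (10 px):
    . . . . . . . . . . .
    . . . . . . . . . . .
    . . . . . . X . . . .
    . . . . . X X . . . .
    . . . . X X X . . . .
    . . . . . X X . . . .
    . . . . . . X . . . .
    . . . . . . X . . . .
    . . . . . . . . . . .
    . . . . . . . . . . .
T2:
  2·area = 57
  edge (19, 18)→(13, 9): d=(-6,-9) top-left  bias=+0
  edge (13, 9)→(16, 4): d=(3,-5) top-left  bias=+0
  edge (16, 4)→(19, 18): d=(3,14) right/bottom  bias=-1
    (4,1)@(9, 3): e=[0,-38,95] → .  [on edge]
    (7,3)@(15, 7): e=[30,4,23] → X
    (8,3)@(17, 7): e=[48,14,-5] → .
    (6,4)@(13, 9): e=[0,0,57] → X  [on edge]
    (8,4)@(17, 9): e=[36,20,1] → X
    (9,4)@(19, 9): e=[54,30,-27] → .
    (6,5)@(13, 11): e=[-12,6,63] → .
    (7,5)@(15, 11): e=[6,16,35] → X
    (9,5)@(19, 11): e=[42,36,-21] → .
    (7,6)@(15, 13): e=[-6,22,41] → .
    (8,6)@(17, 13): e=[12,32,13] → X
    (9,6)@(19, 13): e=[30,42,-15] → .
    (8,7)@(17, 15): e=[0,38,19] → X  [on edge]
    (3,9)@(7, 19): e=[-114,0,171] → .  [on edge]
  covered (8 px):
    . . . . . . . . . . .
    . . . . . . . . . . .
    . . . . . . . . . . .
    . . . . . . . X . . .
    . . . . . . X X X . .
    . . . . . . . X X . .
    . . . . . . . . X . .
    . . . . . . . . X . .
    . . . . . . . . . . .
    . . . . . . . . . . .
T3:
  2·area = 104  (B↔C swapped to make it positive)
  edge (22, 0)→(20, 12): d=(-2,12) right/bottom  bias=-1
  edge (20, 12)→(12, 8): d=(-8,-4) top-left  bias=+0
  edge (12, 8)→(22, 0): d=(10,-8) top-left  bias=+0
    (10,0)@(21, 1): e=[10,92,2] → X
    (9,1)@(19, 3): e=[30,68,6] → X
    (8,2)@(17, 5): e=[50,44,10] → X
    (7,3)@(15, 7): e=[70,20,14] → X
    (10,3)@(21, 7): e=[-2,44,62] → .
    (7,4)@(15, 9): e=[66,4,34] → X
    (10,4)@(21, 9): e=[-6,28,82] → .
    (7,5)@(15, 11): e=[62,-12,54] → .
    (8,5)@(17, 11): e=[38,-4,70] → .
    (9,5)@(19, 11): e=[14,4,86] → X
    (10,5)@(21, 11): e=[-10,12,102] → .
    (9,6)@(19, 13): e=[10,-12,106] → .
  covered (13 px):
    . . . . . . . . . . X
    . . . . . . . . . X X
    . . . . . . . . X X X
    . . . . . . . X X X .
    . . . . . . . X X X .
    . . . . . . . . . X .
    . . . . . . . . . . .
    . . . . . . . . . . .
    . . . . . . . . . . .
    . . . . . . . . . . .

Answer: [[6,2],[5,3],[6,3],[4,4],[5,4],[6,4],[5,5],[6,5],[6,6],[6,7]]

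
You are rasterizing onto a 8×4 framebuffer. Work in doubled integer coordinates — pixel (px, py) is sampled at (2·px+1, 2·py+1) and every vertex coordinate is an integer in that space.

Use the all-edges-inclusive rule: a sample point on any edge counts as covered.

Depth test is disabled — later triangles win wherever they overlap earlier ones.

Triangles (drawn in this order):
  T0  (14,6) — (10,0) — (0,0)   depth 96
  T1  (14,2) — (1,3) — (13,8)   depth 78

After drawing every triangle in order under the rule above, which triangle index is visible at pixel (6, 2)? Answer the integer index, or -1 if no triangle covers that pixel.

T0:
  2·area = 60  (B↔C swapped to make it positive)
  edge (14, 6)→(0, 0): d=(-14,-6) inclusive
  edge (0, 0)→(10, 0): d=(10,0) inclusive
  edge (10, 0)→(14, 6): d=(4,6) inclusive
    (1,0)@(3, 1): e=[4,10,46] → #
    (2,0)@(5, 1): e=[16,10,34] → #
    (3,0)@(7, 1): e=[28,10,22] → #
    (4,0)@(9, 1): e=[40,10,10] → #
    (5,0)@(11, 1): e=[52,10,-2] → ·
    (1,1)@(3, 3): e=[-24,30,54] → ·
    (2,1)@(5, 3): e=[-12,30,42] → ·
    (3,1)@(7, 3): e=[0,30,30] → #  [on edge]
    (5,1)@(11, 3): e=[24,30,6] → #
    (6,1)@(13, 3): e=[36,30,-6] → ·
    (3,2)@(7, 5): e=[-28,50,38] → ·
    (4,2)@(9, 5): e=[-16,50,26] → ·
  covered (8 px):
    · # # # # · · ·
    · · · # # # · ·
    · · · · · · # ·
    · · · · · · · ·
T1:
  2·area = 77  (B↔C swapped to make it positive)
  edge (14, 2)→(13, 8): d=(-1,6) inclusive
  edge (13, 8)→(1, 3): d=(-12,-5) inclusive
  edge (1, 3)→(14, 2): d=(13,-1) inclusive
    (0,1)@(1, 3): e=[77,0,0] → #  [on edge]
    (1,1)@(3, 3): e=[65,10,2] → #
    (2,1)@(5, 3): e=[53,20,4] → #
    (3,1)@(7, 3): e=[41,30,6] → #
    (4,1)@(9, 3): e=[29,40,8] → #
    (5,1)@(11, 3): e=[17,50,10] → #
    (6,1)@(13, 3): e=[5,60,12] → #
    (7,1)@(15, 3): e=[-7,70,14] → ·
    (0,2)@(1, 5): e=[75,-24,26] → ·
    (1,2)@(3, 5): e=[63,-14,28] → ·
    (2,2)@(5, 5): e=[51,-4,30] → ·
    (3,2)@(7, 5): e=[39,6,32] → #
  covered (13 px):
    · · · · · · · ·
    # # # # # # # ·
    · · · # # # # ·
    · · · · · # # ·

Z-buffer (winner per pixel, '.' = empty):
  . 0 0 0 0 . . .
  1 1 1 1 1 1 1 .
  . . . 1 1 1 1 .
  . . . . . 1 1 .

Result: 1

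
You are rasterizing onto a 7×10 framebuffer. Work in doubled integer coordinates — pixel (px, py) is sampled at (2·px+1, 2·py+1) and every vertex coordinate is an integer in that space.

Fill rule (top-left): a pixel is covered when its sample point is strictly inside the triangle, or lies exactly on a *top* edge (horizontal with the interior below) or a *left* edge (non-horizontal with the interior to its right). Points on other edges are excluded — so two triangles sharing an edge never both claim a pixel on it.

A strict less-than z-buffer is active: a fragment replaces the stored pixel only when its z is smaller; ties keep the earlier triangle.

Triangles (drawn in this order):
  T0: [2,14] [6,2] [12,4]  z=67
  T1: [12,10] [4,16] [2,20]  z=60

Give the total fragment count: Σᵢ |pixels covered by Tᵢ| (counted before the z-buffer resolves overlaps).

T0:
  2·area = 80
  edge (2, 14)→(6, 2): d=(4,-12) top-left  bias=+0
  edge (6, 2)→(12, 4): d=(6,2) right/bottom  bias=-1
  edge (12, 4)→(2, 14): d=(-10,10) right/bottom  bias=-1
    (1,0)@(3, 1): e=[-40,0,120] → ·  [on edge]
    (3,1)@(7, 3): e=[16,4,60] → █
    (4,1)@(9, 3): e=[40,0,40] → ·  [on edge]
    (6,1)@(13, 3): e=[88,-8,0] → ·  [on edge]
    (2,2)@(5, 5): e=[0,20,60] → █  [on edge]
    (4,2)@(9, 5): e=[48,12,20] → █
    (5,2)@(11, 5): e=[72,8,0] → ·  [on edge]
    (2,3)@(5, 7): e=[8,32,40] → █
    (4,3)@(9, 7): e=[56,24,0] → ·  [on edge]
    (2,4)@(5, 9): e=[16,44,20] → █
    (3,4)@(7, 9): e=[40,40,0] → ·  [on edge]
    (1,5)@(3, 11): e=[0,60,20] → █  [on edge]
    (2,5)@(5, 11): e=[24,56,0] → ·  [on edge]
    (1,6)@(3, 13): e=[8,72,0] → ·  [on edge]
    (0,7)@(1, 15): e=[-8,88,0] → ·  [on edge]
    (0,8)@(1, 17): e=[0,100,-20] → ·  [on edge]
  covered (8 px):
    · · · · · · ·
    · · · █ · · ·
    · · █ █ █ · ·
    · · █ █ · · ·
    · · █ · · · ·
    · █ · · · · ·
    · · · · · · ·
    · · · · · · ·
    · · · · · · ·
    · · · · · · ·
T1:
  2·area = 20  (B↔C swapped to make it positive)
  edge (12, 10)→(2, 20): d=(-10,10) right/bottom  bias=-1
  edge (2, 20)→(4, 16): d=(2,-4) top-left  bias=+0
  edge (4, 16)→(12, 10): d=(8,-6) top-left  bias=+0
    (6,4)@(13, 9): e=[0,22,-2] → ·  [on edge]
    (5,5)@(11, 11): e=[0,18,2] → ·  [on edge]
    (4,6)@(9, 13): e=[0,14,6] → ·  [on edge]
    (3,7)@(7, 15): e=[0,10,10] → ·  [on edge]
    (2,8)@(5, 17): e=[0,6,14] → ·  [on edge]
    (1,9)@(3, 19): e=[0,2,18] → ·  [on edge]
  covered (0 px):
    · · · · · · ·
    · · · · · · ·
    · · · · · · ·
    · · · · · · ·
    · · · · · · ·
    · · · · · · ·
    · · · · · · ·
    · · · · · · ·
    · · · · · · ·
    · · · · · · ·

Final: 8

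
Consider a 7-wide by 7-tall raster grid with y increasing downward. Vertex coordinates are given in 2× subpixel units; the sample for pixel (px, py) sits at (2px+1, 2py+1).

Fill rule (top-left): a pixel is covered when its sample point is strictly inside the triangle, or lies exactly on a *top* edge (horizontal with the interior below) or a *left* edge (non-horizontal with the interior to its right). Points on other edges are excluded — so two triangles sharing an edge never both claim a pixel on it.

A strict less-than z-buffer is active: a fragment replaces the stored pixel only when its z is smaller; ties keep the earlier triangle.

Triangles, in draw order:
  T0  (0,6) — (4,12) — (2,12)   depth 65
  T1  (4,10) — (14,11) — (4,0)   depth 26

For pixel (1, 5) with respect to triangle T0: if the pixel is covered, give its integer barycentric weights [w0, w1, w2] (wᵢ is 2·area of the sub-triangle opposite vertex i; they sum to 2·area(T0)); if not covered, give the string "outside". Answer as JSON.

T0:
  2·area = 12
  edge (0, 6)→(4, 12): d=(4,6) right/bottom  bias=-1
  edge (4, 12)→(2, 12): d=(-2,0) right/bottom  bias=-1
  edge (2, 12)→(0, 6): d=(-2,-6) top-left  bias=+0
    (0,4)@(1, 9): e=[6,6,0] → X  [on edge]
    (1,4)@(3, 9): e=[-6,6,12] → .
    (0,5)@(1, 11): e=[14,2,-4] → .
    (1,5)@(3, 11): e=[2,2,8] → X
    (2,5)@(5, 11): e=[-10,2,20] → .
    (1,6)@(3, 13): e=[10,-2,4] → .
  covered (2 px):
    . . . . . . .
    . . . . . . .
    . . . . . . .
    . . . . . . .
    X . . . . . .
    . X . . . . .
    . . . . . . .
T1:
  2·area = 100  (B↔C swapped to make it positive)
  edge (4, 10)→(4, 0): d=(0,-10) top-left  bias=+0
  edge (4, 0)→(14, 11): d=(10,11) right/bottom  bias=-1
  edge (14, 11)→(4, 10): d=(-10,-1) top-left  bias=+0
    (2,1)@(5, 3): e=[10,19,71] → X
    (3,1)@(7, 3): e=[30,-3,73] → .
    (2,2)@(5, 5): e=[10,39,51] → X
    (3,2)@(7, 5): e=[30,17,53] → X
    (4,2)@(9, 5): e=[50,-5,55] → .
    (2,3)@(5, 7): e=[10,59,31] → X
    (4,3)@(9, 7): e=[50,15,35] → X
    (5,3)@(11, 7): e=[70,-7,37] → .
    (2,4)@(5, 9): e=[10,79,11] → X
    (5,4)@(11, 9): e=[70,13,17] → X
    (6,4)@(13, 9): e=[90,-9,19] → .
    (2,5)@(5, 11): e=[10,99,-9] → .
  covered (10 px):
    . . . . . . .
    . . X . . . .
    . . X X . . .
    . . X X X . .
    . . X X X X .
    . . . . . . .
    . . . . . . .

Answer: [2,8,2]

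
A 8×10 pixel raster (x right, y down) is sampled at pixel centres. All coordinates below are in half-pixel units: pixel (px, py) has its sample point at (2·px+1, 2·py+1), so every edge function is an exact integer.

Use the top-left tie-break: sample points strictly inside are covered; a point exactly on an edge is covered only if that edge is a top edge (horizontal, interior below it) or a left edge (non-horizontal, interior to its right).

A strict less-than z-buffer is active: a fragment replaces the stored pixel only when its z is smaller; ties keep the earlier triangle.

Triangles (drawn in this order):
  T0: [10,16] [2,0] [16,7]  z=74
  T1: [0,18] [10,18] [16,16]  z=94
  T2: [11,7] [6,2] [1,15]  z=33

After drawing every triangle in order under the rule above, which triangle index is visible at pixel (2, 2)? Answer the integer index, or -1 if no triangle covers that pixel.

T0:
  2·area = 168
  edge (10, 16)→(2, 0): d=(-8,-16) top-left  bias=+0
  edge (2, 0)→(16, 7): d=(14,7) right/bottom  bias=-1
  edge (16, 7)→(10, 16): d=(-6,9) right/bottom  bias=-1
    (1,0)@(3, 1): e=[8,7,153] → █
    (2,0)@(5, 1): e=[40,-7,135] → ·
    (1,1)@(3, 3): e=[-8,35,141] → ·
    (2,1)@(5, 3): e=[24,21,123] → █
    (3,1)@(7, 3): e=[56,7,105] → █
    (4,1)@(9, 3): e=[88,-7,87] → ·
    (2,2)@(5, 5): e=[8,49,111] → █
    (4,2)@(9, 5): e=[72,21,75] → █
    (5,2)@(11, 5): e=[104,7,57] → █
    (6,2)@(13, 5): e=[136,-7,39] → ·
    (2,3)@(5, 7): e=[-8,77,99] → ·
    (3,3)@(7, 7): e=[24,63,81] → █
  covered (21 px):
    · █ · · · · · ·
    · · █ █ · · · ·
    · · █ █ █ █ · ·
    · · · █ █ █ █ █
    · · · █ █ █ █ ·
    · · · · █ █ █ ·
    · · · · █ █ · ·
    · · · · · · · ·
    · · · · · · · ·
    · · · · · · · ·
T1:
  2·area = 20  (B↔C swapped to make it positive)
  edge (0, 18)→(16, 16): d=(16,-2) top-left  bias=+0
  edge (16, 16)→(10, 18): d=(-6,2) right/bottom  bias=-1
  edge (10, 18)→(0, 18): d=(-10,0) right/bottom  bias=-1
    (4,8)@(9, 17): e=[2,8,10] → █
    (5,8)@(11, 17): e=[6,4,10] → █
    (6,8)@(13, 17): e=[10,0,10] → ·  [on edge]
    (3,9)@(7, 19): e=[30,0,-10] → ·  [on edge]
    (4,9)@(9, 19): e=[34,-4,-10] → ·
    (5,9)@(11, 19): e=[38,-8,-10] → ·
  covered (2 px):
    · · · · · · · ·
    · · · · · · · ·
    · · · · · · · ·
    · · · · · · · ·
    · · · · · · · ·
    · · · · · · · ·
    · · · · · · · ·
    · · · · · · · ·
    · · · · █ █ · ·
    · · · · · · · ·
T2:
  2·area = 90  (B↔C swapped to make it positive)
  edge (11, 7)→(1, 15): d=(-10,8) right/bottom  bias=-1
  edge (1, 15)→(6, 2): d=(5,-13) top-left  bias=+0
  edge (6, 2)→(11, 7): d=(5,5) right/bottom  bias=-1
    (2,0)@(5, 1): e=[108,-18,0] → ·  [on edge]
    (3,1)@(7, 3): e=[72,18,0] → ·  [on edge]
    (2,2)@(5, 5): e=[68,2,20] → █
    (3,2)@(7, 5): e=[52,28,10] → █
    (4,2)@(9, 5): e=[36,54,0] → ·  [on edge]
    (2,3)@(5, 7): e=[48,12,30] → █
    (4,3)@(9, 7): e=[16,64,10] → █
    (5,3)@(11, 7): e=[0,90,0] → ·  [on edge]
    (2,4)@(5, 9): e=[28,22,40] → █
    (4,4)@(9, 9): e=[-4,74,20] → ·
    (6,4)@(13, 9): e=[-36,126,0] → ·  [on edge]
    (1,5)@(3, 11): e=[24,6,60] → █
    (7,5)@(15, 11): e=[-72,162,0] → ·  [on edge]
    (0,7)@(1, 15): e=[0,0,90] → ·  [on edge]
  covered (10 px):
    · · · · · · · ·
    · · · · · · · ·
    · · █ █ · · · ·
    · · █ █ █ · · ·
    · · █ █ · · · ·
    · █ █ · · · · ·
    · █ · · · · · ·
    · · · · · · · ·
    · · · · · · · ·
    · · · · · · · ·

Z-buffer (winner per pixel, '.' = empty):
  . 0 . . . . . .
  . . 0 0 . . . .
  . . 2 2 0 0 . .
  . . 2 2 2 0 0 0
  . . 2 2 0 0 0 .
  . 2 2 . 0 0 0 .
  . 2 . . 0 0 . .
  . . . . . . . .
  . . . . 1 1 . .
  . . . . . . . .

Answer: 2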